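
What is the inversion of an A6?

Inverted interval numbers add to nine, so a sixth pairs with a third (6 + 3 = 9).
And augmented becomes diminished under inversion, so we get a diminished third.

diminished 3rd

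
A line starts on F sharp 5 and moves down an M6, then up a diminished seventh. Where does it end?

G flat 5

A major sixth down from F#5 is A4.
A4 up a diminished seventh → Gb5 (9 semitones).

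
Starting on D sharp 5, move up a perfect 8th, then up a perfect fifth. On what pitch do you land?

D#5 up a perfect octave → D#6 (12 semitones).
D#6 up a perfect fifth → A#6 (7 semitones).

A sharp 6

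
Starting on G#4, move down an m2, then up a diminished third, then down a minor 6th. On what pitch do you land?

Down a minor second from G#4: F##4 (1 semitone down).
Up a diminished third from F##4: A4 (2 semitones up).
A4 down a minor sixth → C#4 (8 semitones).

C#4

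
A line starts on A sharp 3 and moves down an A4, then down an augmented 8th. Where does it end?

Down an augmented fourth from A#3: E3 (6 semitones down).
Down an augmented octave from E3: Eb2 (13 semitones down).

E flat 2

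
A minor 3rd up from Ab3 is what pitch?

Counting three letter names up from A lands on C.
Moving 3 semitones up from Ab3 (the size of a minor third) reaches Cb4.

Cb4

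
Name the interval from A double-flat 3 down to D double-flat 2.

perfect twelfth

Descending from Abb3 to Dbb2 is the same interval as ascending Dbb2 to Abb3.
D to A spans five letter names (D-E-F-G-A), plus an octave: a twelfth.
The perfect twelfth spans 19 semitones, and Dbb2 to Abb3 is exactly 19 semitones — so this is a perfect twelfth.
(Equivalently, a compound perfect fifth: a perfect fifth plus an octave.)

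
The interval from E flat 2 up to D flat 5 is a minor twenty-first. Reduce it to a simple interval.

minor seventh

Subtracting seven from the interval number removes an octave: 21 − 14 = 7.
So a minor twenty-first is 2 octaves plus a minor seventh. The quality is unchanged.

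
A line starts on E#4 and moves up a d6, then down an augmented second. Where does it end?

E#4 up a diminished sixth → C5 (7 semitones).
An augmented second down from C5 is Bbb4.

Bbb4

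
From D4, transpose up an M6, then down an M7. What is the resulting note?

C4

D4 up a major sixth → B4 (9 semitones).
A major seventh down from B4 is C4.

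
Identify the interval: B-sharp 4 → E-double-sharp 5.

augmented fourth

B to E spans four letter names (B-C-D-E) — that makes it a fourth of some quality.
B#4 to E##5 spans 6 semitones — one semitone wider than the perfect fourth (5) — giving an augmented fourth.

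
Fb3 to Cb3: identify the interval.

Descending from Fb3 to Cb3 is the same interval as ascending Cb3 to Fb3.
C to F spans four letter names (C-D-E-F): a fourth.
Counting semitones, Cb3→Fb3 is 5, which is the perfect fourth.

P4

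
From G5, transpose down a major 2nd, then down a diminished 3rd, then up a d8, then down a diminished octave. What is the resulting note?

D#5

Down a major second from G5: F5 (2 semitones down).
F5 down a diminished third → D#5 (2 semitones).
Up a diminished octave from D#5: D6 (11 semitones up).
A diminished octave down from D6 is D#5.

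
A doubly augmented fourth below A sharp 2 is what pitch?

E flat 2

Four letter names down from A: E.
A doubly augmented fourth is 7 semitones; 7 semitones down from A#2 gives Eb2.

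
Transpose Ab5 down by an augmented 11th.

Counting four letter names plus an octave down from A lands on E.
An augmented eleventh is 18 semitones; 18 semitones down from Ab5 gives Ebb4.

Ebb4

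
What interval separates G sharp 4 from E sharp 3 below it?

Descending from G#4 to E#3 is the same interval as ascending E#3 to G#4.
E to G spans three letter names (E-F-G), plus an octave, so the interval is some kind of tenth.
E#3 to G#4 is 15 semitones, a half step short of the major tenth (16), so this is minor.
(Equivalently, a compound minor third: a minor third plus an octave.)

minor 10th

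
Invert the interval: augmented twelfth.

diminished fourth

First reduce the compound augmented twelfth to its simple form, an augmented fifth.
The rule of nine gives the new number: 9 − 5 = 4, so a fifth becomes a fourth.
And augmented becomes diminished under inversion, so we get a diminished fourth.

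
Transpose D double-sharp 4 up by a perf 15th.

A fifteenth keeps the letter name D, two octaves up from D.
A perfect fifteenth spans 24 semitones, so from D##4 the target pitch is D##6.

D double-sharp 6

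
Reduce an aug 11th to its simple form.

Take out an octave (7 from the number): 11 − 7 = 4.
That makes an augmented eleventh a compound augmented fourth — an octave plus an augmented fourth.

augmented fourth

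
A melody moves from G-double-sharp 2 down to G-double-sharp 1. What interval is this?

Descending from G##2 to G##1 is the same interval as ascending G##1 to G##2.
G to G is the same letter name, plus an octave: an octave.
G##1 to G##2 is 12 semitones, matching the perfect octave exactly, so the quality is perfect.

perfect octave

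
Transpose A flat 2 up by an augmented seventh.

G sharp 3

The seventh takes the letter from A up to G.
An augmented seventh spans 12 semitones, so from Ab2 the target pitch is G#3.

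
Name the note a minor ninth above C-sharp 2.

D 3

Two letters up from C (plus an octave) reaches D.
A minor ninth is 13 semitones; 13 semitones up from C#2 gives D3.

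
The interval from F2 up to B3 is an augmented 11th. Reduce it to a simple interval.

Each octave removed subtracts seven from the number: 11 − 7 = 4.
Quality carries through unchanged, so the simple form is an augmented fourth.

augmented fourth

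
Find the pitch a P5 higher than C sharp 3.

Counting five letter names up from C lands on G.
Moving 7 semitones up from C#3 (the size of a perfect fifth) reaches G#3.

G sharp 3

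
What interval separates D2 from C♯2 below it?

Descending from D2 to C#2 is the same interval as ascending C#2 to D2.
C to D spans two letter names (C-D) — that makes it a second of some quality.
At 1 semitone, C#2→D2 falls one short of a major second: minor.

minor second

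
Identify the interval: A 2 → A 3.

perfect octave

A to A is the same letter name, plus an octave, so the interval is some kind of octave.
A2 to A3 is 12 semitones, matching the perfect octave exactly, so the quality is perfect.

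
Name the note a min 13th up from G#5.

The thirteenth's letter: G up six letter names plus an octave → E.
Moving 20 semitones up from G#5 (the size of a minor thirteenth) reaches E7.

E7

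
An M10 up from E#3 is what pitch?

G##4

Counting three letter names plus an octave up from E lands on G.
Moving 16 semitones up from E#3 (the size of a major tenth) reaches G##4.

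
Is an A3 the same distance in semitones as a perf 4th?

Yes

An augmented third = 5 semitones = a perfect fourth; enharmonically equal.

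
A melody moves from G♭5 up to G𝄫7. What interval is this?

d15

G to G is the same letter name, plus 2 octaves: a fifteenth.
A perfect fifteenth would be 24 semitones; Gb5 to Gbb7 is 23, one semitone narrower, so the interval is diminished.
(Equivalently, a compound diminished octave: a diminished octave plus an octave.)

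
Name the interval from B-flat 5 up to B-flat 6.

perfect octave

B to B is the same letter name, plus an octave, so the interval is some kind of octave.
The perfect octave spans 12 semitones, and Bb5 to Bb6 is exactly 12 semitones — so this is a perfect octave.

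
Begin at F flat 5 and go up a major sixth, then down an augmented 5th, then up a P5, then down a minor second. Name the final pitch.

C flat 6

Up a major sixth from Fb5: Db6 (9 semitones up).
Down an augmented fifth from Db6: Gbb5 (8 semitones down).
Gbb5 up a perfect fifth → Dbb6 (7 semitones).
Dbb6 down a minor second → Cb6 (1 semitone).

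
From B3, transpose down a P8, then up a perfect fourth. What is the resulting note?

E3

B3 down a perfect octave → B2 (12 semitones).
B2 up a perfect fourth → E3 (5 semitones).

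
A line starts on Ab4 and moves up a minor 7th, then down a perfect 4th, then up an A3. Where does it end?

F#5

A minor seventh up from Ab4 is Gb5.
A perfect fourth down from Gb5 is Db5.
Db5 up an augmented third → F#5 (5 semitones).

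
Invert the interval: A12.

d4

First reduce the compound augmented twelfth to its simple form, an augmented fifth.
The rule of nine gives the new number: 9 − 5 = 4, so a fifth becomes a fourth.
And augmented becomes diminished under inversion, so we get a diminished fourth.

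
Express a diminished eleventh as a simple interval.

Each octave removed subtracts seven from the number: 11 − 7 = 4.
Quality carries through unchanged, so the simple form is a diminished fourth.

d4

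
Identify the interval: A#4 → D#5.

A to D spans four letter names (A-B-C-D), so the interval is some kind of fourth.
Counting semitones, A#4→D#5 is 5, which is the perfect fourth.

perfect fourth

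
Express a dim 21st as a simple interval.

Subtracting seven from the interval number removes an octave: 21 − 14 = 7.
That makes a diminished twenty-first a compound diminished seventh — 2 octaves plus a diminished seventh.

diminished seventh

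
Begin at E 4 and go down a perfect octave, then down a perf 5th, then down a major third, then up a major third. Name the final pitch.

A 2

E4 down a perfect octave → E3 (12 semitones).
A perfect fifth down from E3 is A2.
A major third down from A2 is F2.
Up a major third from F2: A2 (4 semitones up).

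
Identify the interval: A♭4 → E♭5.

A to E spans five letter names (A-B-C-D-E): a fifth.
The perfect fifth spans 7 semitones, and Ab4 to Eb5 is exactly 7 semitones — so this is a perfect fifth.

P5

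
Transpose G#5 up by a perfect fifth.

D#6

Five letter names up from G: D.
A perfect fifth spans 7 semitones, so from G#5 the target pitch is D#6.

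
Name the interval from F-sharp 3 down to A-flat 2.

Descending from F#3 to Ab2 is the same interval as ascending Ab2 to F#3.
A to F spans six letter names (A-B-C-D-E-F): a sixth.
The major sixth is 9 semitones; here we have 10, one semitone wider: augmented.

augmented sixth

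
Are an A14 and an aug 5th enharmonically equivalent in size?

No

24 semitones (augmented fourteenth) vs 8 semitones (augmented fifth): not equal.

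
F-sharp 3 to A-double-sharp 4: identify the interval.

F to A spans three letter names (F-G-A), plus an octave — that makes it a tenth of some quality.
F#3 to A##4 spans 17 semitones — one semitone wider than the major tenth (16) — giving an augmented tenth.
(Equivalently, a compound augmented third: an augmented third plus an octave.)

augmented tenth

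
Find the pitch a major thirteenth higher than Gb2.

The thirteenth's letter: G up six letter names plus an octave → E.
A major thirteenth is 21 semitones; 21 semitones up from Gb2 gives Eb4.

Eb4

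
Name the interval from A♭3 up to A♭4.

P8

A to A is the same letter name, plus an octave: an octave.
Counting semitones, Ab3→Ab4 is 12, which is the perfect octave.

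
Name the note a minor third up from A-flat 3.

Three letter names up from A: C.
A minor third is 3 semitones; 3 semitones up from Ab3 gives Cb4.

C-flat 4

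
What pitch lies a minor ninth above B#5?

Counting two letter names plus an octave up from B lands on C.
Moving 13 semitones up from B#5 (the size of a minor ninth) reaches C#7.

C#7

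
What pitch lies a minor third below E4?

Counting three letter names down from E lands on C.
A minor third spans 3 semitones, so from E4 the target pitch is C#4.

C#4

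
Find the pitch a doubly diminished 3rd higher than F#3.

Abb3

Three letter names up from F: A.
Moving 1 semitone up from F#3 (the size of a doubly diminished third) reaches Abb3.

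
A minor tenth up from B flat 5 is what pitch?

D flat 7

Three letters up from B (plus an octave) reaches D.
Moving 15 semitones up from Bb5 (the size of a minor tenth) reaches Db7.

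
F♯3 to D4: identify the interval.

F to D spans six letter names (F-G-A-B-C-D): a sixth.
F#3 to D4 is 8 semitones, a half step short of the major sixth (9), so this is minor.

minor 6th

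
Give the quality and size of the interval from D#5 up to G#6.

D to G spans four letter names (D-E-F-G), plus an octave, so the interval is some kind of eleventh.
The perfect eleventh spans 17 semitones, and D#5 to G#6 is exactly 17 semitones — so this is a perfect eleventh.
(Equivalently, a compound perfect fourth: a perfect fourth plus an octave.)

perfect 11th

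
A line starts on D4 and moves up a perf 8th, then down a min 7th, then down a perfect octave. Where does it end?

E3

A perfect octave up from D4 is D5.
Down a minor seventh from D5: E4 (10 semitones down).
A perfect octave down from E4 is E3.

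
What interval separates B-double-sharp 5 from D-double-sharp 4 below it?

major thirteenth

Descending from B##5 to D##4 is the same interval as ascending D##4 to B##5.
D to B spans six letter names (D-E-F-G-A-B), plus an octave — that makes it a thirteenth of some quality.
D##4 to B##5 is 21 semitones, matching the major thirteenth exactly, so the quality is major.
(Equivalently, a compound major sixth: a major sixth plus an octave.)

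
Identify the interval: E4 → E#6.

E to E is the same letter name, plus 2 octaves: a fifteenth.
A perfect fifteenth would be 24 semitones; E4 to E#6 is 25, one semitone wider, so the interval is augmented.
(Equivalently, a compound augmented octave: an augmented octave plus an octave.)

augmented fifteenth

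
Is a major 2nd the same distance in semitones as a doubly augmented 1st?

Yes

Both span 2 semitones: a major second and a doubly augmented unison are the same chromatic distance.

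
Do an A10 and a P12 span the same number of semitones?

No

An augmented tenth spans 17 semitones; a perfect twelfth spans 19 semitones. They differ by 2.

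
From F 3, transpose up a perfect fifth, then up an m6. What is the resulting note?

A flat 4

F3 up a perfect fifth → C4 (7 semitones).
C4 up a minor sixth → Ab4 (8 semitones).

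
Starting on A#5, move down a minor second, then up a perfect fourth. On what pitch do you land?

Down a minor second from A#5: G##5 (1 semitone down).
G##5 up a perfect fourth → C##6 (5 semitones).

C##6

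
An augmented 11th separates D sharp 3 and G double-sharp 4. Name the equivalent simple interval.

Subtracting seven from the interval number removes an octave: 11 − 7 = 4.
Quality carries through unchanged, so the simple form is an augmented fourth.

augmented fourth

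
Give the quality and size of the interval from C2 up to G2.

perfect fifth

C to G spans five letter names (C-D-E-F-G): a fifth.
C2 to G2 is 7 semitones, matching the perfect fifth exactly, so the quality is perfect.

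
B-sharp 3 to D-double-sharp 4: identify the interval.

B to D spans three letter names (B-C-D): a third.
B#3 to D##4 is 4 semitones, matching the major third exactly, so the quality is major.

major 3rd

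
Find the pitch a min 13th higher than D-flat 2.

Six letters up from D (plus an octave) reaches B.
A minor thirteenth spans 20 semitones, so from Db2 the target pitch is Bbb3.

B-double-flat 3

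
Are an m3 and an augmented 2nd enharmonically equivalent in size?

Yes

A minor third = 3 semitones = an augmented second; enharmonically equal.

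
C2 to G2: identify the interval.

perfect fifth

C to G spans five letter names (C-D-E-F-G), so the interval is some kind of fifth.
Counting semitones, C2→G2 is 7, which is the perfect fifth.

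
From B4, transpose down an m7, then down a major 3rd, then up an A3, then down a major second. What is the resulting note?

B#3

Down a minor seventh from B4: C#4 (10 semitones down).
Down a major third from C#4: A3 (4 semitones down).
Up an augmented third from A3: C##4 (5 semitones up).
A major second down from C##4 is B#3.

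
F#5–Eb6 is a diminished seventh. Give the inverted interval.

Inverted interval numbers add to nine, so a seventh pairs with a second (7 + 2 = 9).
And diminished becomes augmented under inversion, so we get an augmented second.

augmented second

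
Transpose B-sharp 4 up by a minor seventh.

Counting seven letter names up from B lands on A.
A minor seventh spans 10 semitones, so from B#4 the target pitch is A#5.

A-sharp 5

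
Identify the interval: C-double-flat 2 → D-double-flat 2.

major second

C to D spans two letter names (C-D) — that makes it a second of some quality.
Cbb2 to Dbb2 is 2 semitones, matching the major second exactly, so the quality is major.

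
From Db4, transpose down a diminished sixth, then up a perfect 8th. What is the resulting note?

F#4

Db4 down a diminished sixth → F#3 (7 semitones).
F#3 up a perfect octave → F#4 (12 semitones).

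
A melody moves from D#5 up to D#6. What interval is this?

P8

D to D is the same letter name, plus an octave — that makes it an octave of some quality.
The perfect octave spans 12 semitones, and D#5 to D#6 is exactly 12 semitones — so this is a perfect octave.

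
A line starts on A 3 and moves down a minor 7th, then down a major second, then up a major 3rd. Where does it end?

C sharp 3

A minor seventh down from A3 is B2.
Down a major second from B2: A2 (2 semitones down).
Up a major third from A2: C#3 (4 semitones up).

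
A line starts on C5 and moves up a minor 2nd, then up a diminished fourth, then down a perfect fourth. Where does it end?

Dbb5

C5 up a minor second → Db5 (1 semitone).
A diminished fourth up from Db5 is Gbb5.
Down a perfect fourth from Gbb5: Dbb5 (5 semitones down).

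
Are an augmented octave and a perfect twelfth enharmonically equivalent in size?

13 semitones (augmented octave) vs 19 semitones (perfect twelfth): not equal.

No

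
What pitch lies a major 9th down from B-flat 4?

A-flat 3

Counting two letter names plus an octave down from B lands on A.
A major ninth is 14 semitones; 14 semitones down from Bb4 gives Ab3.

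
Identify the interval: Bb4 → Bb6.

perfect fifteenth

B to B is the same letter name, plus 2 octaves, so the interval is some kind of fifteenth.
Bb4 to Bb6 is 24 semitones, matching the perfect fifteenth exactly, so the quality is perfect.
(Equivalently, a compound perfect octave: a perfect octave plus an octave.)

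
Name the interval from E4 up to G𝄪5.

E to G spans three letter names (E-F-G), plus an octave, so the interval is some kind of tenth.
A major tenth would be 16 semitones; E4 to G##5 is 17, one semitone wider, so the interval is augmented.
(Equivalently, a compound augmented third: an augmented third plus an octave.)

A10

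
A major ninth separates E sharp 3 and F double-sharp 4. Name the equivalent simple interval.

Take out an octave (7 from the number): 9 − 7 = 2.
Quality carries through unchanged, so the simple form is a major second.

major 2nd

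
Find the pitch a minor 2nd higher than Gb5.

Two letter names up from G: A.
A minor second spans 1 semitone, so from Gb5 the target pitch is Abb5.

Abb5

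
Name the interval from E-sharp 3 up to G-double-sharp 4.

E to G spans three letter names (E-F-G), plus an octave: a tenth.
Counting semitones, E#3→G##4 is 16, which is the major tenth.
(Equivalently, a compound major third: a major third plus an octave.)

major tenth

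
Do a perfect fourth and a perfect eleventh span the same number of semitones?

A perfect fourth spans 5 semitones; a perfect eleventh spans 17 semitones. They differ by 12.

No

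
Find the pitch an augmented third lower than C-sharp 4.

A-flat 3

The third takes the letter from C down to A.
An augmented third spans 5 semitones, so from C#4 the target pitch is Ab3.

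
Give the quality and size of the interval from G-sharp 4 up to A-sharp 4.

G to A spans two letter names (G-A): a second.
G#4 to A#4 is 2 semitones, matching the major second exactly, so the quality is major.

major 2nd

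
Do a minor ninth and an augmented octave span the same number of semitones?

Both span 13 semitones: a minor ninth and an augmented octave are the same chromatic distance.

Yes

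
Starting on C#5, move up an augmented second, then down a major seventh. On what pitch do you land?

C#5 up an augmented second → D##5 (3 semitones).
Down a major seventh from D##5: E#4 (11 semitones down).

E#4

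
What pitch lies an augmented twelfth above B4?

The twelfth's letter: B up five letter names plus an octave → F.
An augmented twelfth is 20 semitones; 20 semitones up from B4 gives F##6.

F##6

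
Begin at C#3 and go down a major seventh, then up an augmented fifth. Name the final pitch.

C#3 down a major seventh → D2 (11 semitones).
D2 up an augmented fifth → A#2 (8 semitones).

A#2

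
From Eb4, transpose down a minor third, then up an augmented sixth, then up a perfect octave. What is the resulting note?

A minor third down from Eb4 is C4.
Up an augmented sixth from C4: A#4 (10 semitones up).
A#4 up a perfect octave → A#5 (12 semitones).

A#5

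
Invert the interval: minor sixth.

major third

Interval numbers invert to sum to nine: 6 + 3 = 9, so a sixth inverts to a third.
Quality inverts too: minor becomes major. That makes the inversion a major third.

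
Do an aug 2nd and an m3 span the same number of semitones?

An augmented second = 3 semitones = a minor third; enharmonically equal.

Yes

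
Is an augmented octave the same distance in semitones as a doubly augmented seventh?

Yes

An augmented octave = 13 semitones = a doubly augmented seventh; enharmonically equal.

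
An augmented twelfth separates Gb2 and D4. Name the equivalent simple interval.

A5

Each octave removed subtracts seven from the number: 12 − 7 = 5.
So an augmented twelfth is an octave plus an augmented fifth. The quality is unchanged.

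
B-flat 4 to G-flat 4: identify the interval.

Descending from Bb4 to Gb4 is the same interval as ascending Gb4 to Bb4.
G to B spans three letter names (G-A-B): a third.
Gb4 to Bb4 is 4 semitones, matching the major third exactly, so the quality is major.

major third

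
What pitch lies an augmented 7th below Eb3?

Fbb2

Seven letter names down from E: F.
An augmented seventh is 12 semitones; 12 semitones down from Eb3 gives Fbb2.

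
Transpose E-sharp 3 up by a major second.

F-double-sharp 3

Counting two letter names up from E lands on F.
Moving 2 semitones up from E#3 (the size of a major second) reaches F##3.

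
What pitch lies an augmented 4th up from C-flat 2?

Counting four letter names up from C lands on F.
An augmented fourth is 6 semitones; 6 semitones up from Cb2 gives F2.

F 2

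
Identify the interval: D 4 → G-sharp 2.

Descending from D4 to G#2 is the same interval as ascending G#2 to D4.
G to D spans five letter names (G-A-B-C-D), plus an octave: a twelfth.
G#2 to D4 spans 18 semitones — one semitone narrower than the perfect twelfth (19) — giving a diminished twelfth.
(Equivalently, a compound diminished fifth: a diminished fifth plus an octave.)

diminished twelfth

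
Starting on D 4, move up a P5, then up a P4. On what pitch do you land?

Up a perfect fifth from D4: A4 (7 semitones up).
A4 up a perfect fourth → D5 (5 semitones).

D 5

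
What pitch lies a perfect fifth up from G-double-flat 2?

D-double-flat 3

Five letter names up from G: D.
Moving 7 semitones up from Gbb2 (the size of a perfect fifth) reaches Dbb3.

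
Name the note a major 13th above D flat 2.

The thirteenth's letter: D up six letter names plus an octave → B.
Moving 21 semitones up from Db2 (the size of a major thirteenth) reaches Bb3.

B flat 3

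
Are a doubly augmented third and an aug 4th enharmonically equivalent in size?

A doubly augmented third spans 6 semitones, and an augmented fourth also spans 6 semitones — they're enharmonic.

Yes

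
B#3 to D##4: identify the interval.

B to D spans three letter names (B-C-D), so the interval is some kind of third.
B#3 to D##4 is 4 semitones, matching the major third exactly, so the quality is major.

major third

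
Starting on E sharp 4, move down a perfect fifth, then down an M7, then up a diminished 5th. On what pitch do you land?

F 3

A perfect fifth down from E#4 is A#3.
Down a major seventh from A#3: B2 (11 semitones down).
A diminished fifth up from B2 is F3.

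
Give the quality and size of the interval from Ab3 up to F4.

major sixth

A to F spans six letter names (A-B-C-D-E-F), so the interval is some kind of sixth.
Ab3 to F4 is 9 semitones, matching the major sixth exactly, so the quality is major.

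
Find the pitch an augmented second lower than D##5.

Two letter names down from D: C.
An augmented second spans 3 semitones, so from D##5 the target pitch is C#5.

C#5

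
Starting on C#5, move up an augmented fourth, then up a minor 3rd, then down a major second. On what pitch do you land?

An augmented fourth up from C#5 is F##5.
Up a minor third from F##5: A#5 (3 semitones up).
A#5 down a major second → G#5 (2 semitones).

G#5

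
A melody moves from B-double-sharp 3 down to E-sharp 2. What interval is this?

augmented twelfth

Descending from B##3 to E#2 is the same interval as ascending E#2 to B##3.
E to B spans five letter names (E-F-G-A-B), plus an octave — that makes it a twelfth of some quality.
E#2 to B##3 spans 20 semitones — one semitone wider than the perfect twelfth (19) — giving an augmented twelfth.
(Equivalently, a compound augmented fifth: an augmented fifth plus an octave.)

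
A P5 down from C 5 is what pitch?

F 4

Five letter names down from C: F.
A perfect fifth spans 7 semitones, so from C5 the target pitch is F4.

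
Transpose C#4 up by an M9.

D#5

The ninth's letter: C up two letter names plus an octave → D.
Moving 14 semitones up from C#4 (the size of a major ninth) reaches D#5.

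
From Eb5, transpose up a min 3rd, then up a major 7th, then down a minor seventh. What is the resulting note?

G5

Eb5 up a minor third → Gb5 (3 semitones).
Up a major seventh from Gb5: F6 (11 semitones up).
A minor seventh down from F6 is G5.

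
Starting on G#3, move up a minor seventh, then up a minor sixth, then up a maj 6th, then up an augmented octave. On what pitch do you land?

A minor seventh up from G#3 is F#4.
F#4 up a minor sixth → D5 (8 semitones).
D5 up a major sixth → B5 (9 semitones).
An augmented octave up from B5 is B#6.

B#6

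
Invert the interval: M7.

Inverted interval numbers add to nine, so a seventh pairs with a second (7 + 2 = 9).
Quality inverts too: major becomes minor. That makes the inversion a minor second.

m2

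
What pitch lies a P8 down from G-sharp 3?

An octave keeps the letter name G, an octave down from G.
Moving 12 semitones down from G#3 (the size of a perfect octave) reaches G#2.

G-sharp 2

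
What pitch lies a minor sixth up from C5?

Ab5

The sixth takes the letter from C up to A.
A minor sixth spans 8 semitones, so from C5 the target pitch is Ab5.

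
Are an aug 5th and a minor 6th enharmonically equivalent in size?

Yes

Both span 8 semitones: an augmented fifth and a minor sixth are the same chromatic distance.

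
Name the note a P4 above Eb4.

Ab4

The fourth takes the letter from E up to A.
A perfect fourth is 5 semitones; 5 semitones up from Eb4 gives Ab4.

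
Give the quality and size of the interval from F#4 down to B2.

perfect 12th

Descending from F#4 to B2 is the same interval as ascending B2 to F#4.
B to F spans five letter names (B-C-D-E-F), plus an octave, so the interval is some kind of twelfth.
The perfect twelfth spans 19 semitones, and B2 to F#4 is exactly 19 semitones — so this is a perfect twelfth.
(Equivalently, a compound perfect fifth: a perfect fifth plus an octave.)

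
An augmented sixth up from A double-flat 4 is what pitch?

F 5

Six letter names up from A: F.
An augmented sixth is 10 semitones; 10 semitones up from Abb4 gives F5.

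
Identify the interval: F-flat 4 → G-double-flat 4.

F to G spans two letter names (F-G) — that makes it a second of some quality.
Fb4 to Gbb4 is 1 semitone, a half step short of the major second (2), so this is minor.

m2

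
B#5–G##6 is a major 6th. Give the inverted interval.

Interval numbers invert to sum to nine: 6 + 3 = 9, so a sixth inverts to a third.
The quality also flips — major becomes minor — giving a minor third.

minor 3rd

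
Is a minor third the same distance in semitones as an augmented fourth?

A minor third spans 3 semitones; an augmented fourth spans 6 semitones. They differ by 3.

No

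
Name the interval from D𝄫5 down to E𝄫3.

minor 14th

Descending from Dbb5 to Ebb3 is the same interval as ascending Ebb3 to Dbb5.
E to D spans seven letter names (E-F-G-A-B-C-D), plus an octave — that makes it a fourteenth of some quality.
A major fourteenth would be 23 semitones, but Ebb3 to Dbb5 is 22 — one semitone narrower, making it a minor fourteenth.
(Equivalently, a compound minor seventh: a minor seventh plus an octave.)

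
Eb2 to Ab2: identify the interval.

perfect fourth

E to A spans four letter names (E-F-G-A) — that makes it a fourth of some quality.
The perfect fourth spans 5 semitones, and Eb2 to Ab2 is exactly 5 semitones — so this is a perfect fourth.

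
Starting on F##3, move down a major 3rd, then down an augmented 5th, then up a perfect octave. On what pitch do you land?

G3

Down a major third from F##3: D#3 (4 semitones down).
D#3 down an augmented fifth → G2 (8 semitones).
A perfect octave up from G2 is G3.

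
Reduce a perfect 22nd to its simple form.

Take out 2 octaves (14 from the number): 22 − 14 = 8.
That makes a perfect twenty-second a compound perfect octave — 2 octaves plus a perfect octave.

perfect 8th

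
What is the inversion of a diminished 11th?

First reduce the compound diminished eleventh to its simple form, a diminished fourth.
Interval numbers invert to sum to nine: 4 + 5 = 9, so a fourth inverts to a fifth.
Quality inverts too: diminished becomes augmented. That makes the inversion an augmented fifth.

augmented 5th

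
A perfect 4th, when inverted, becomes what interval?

Interval numbers invert to sum to nine: 4 + 5 = 9, so a fourth inverts to a fifth.
The quality also flips — perfect stays perfect — giving a perfect fifth.

P5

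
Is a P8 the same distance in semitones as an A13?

No

A perfect octave is 12 semitones but an augmented thirteenth is 22 semitones — different sizes.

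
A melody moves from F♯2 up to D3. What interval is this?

F to D spans six letter names (F-G-A-B-C-D): a sixth.
A major sixth would be 9 semitones, but F#2 to D3 is 8 — one semitone narrower, making it a minor sixth.

minor sixth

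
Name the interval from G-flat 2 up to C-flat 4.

perfect eleventh

G to C spans four letter names (G-A-B-C), plus an octave: an eleventh.
The perfect eleventh spans 17 semitones, and Gb2 to Cb4 is exactly 17 semitones — so this is a perfect eleventh.
(Equivalently, a compound perfect fourth: a perfect fourth plus an octave.)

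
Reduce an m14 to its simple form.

minor 7th

Take out an octave (7 from the number): 14 − 7 = 7.
That makes a minor fourteenth a compound minor seventh — an octave plus a minor seventh.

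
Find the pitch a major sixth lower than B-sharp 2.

D-sharp 2

Six letter names down from B: D.
Moving 9 semitones down from B#2 (the size of a major sixth) reaches D#2.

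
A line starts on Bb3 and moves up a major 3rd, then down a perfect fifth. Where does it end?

G3

Bb3 up a major third → D4 (4 semitones).
A perfect fifth down from D4 is G3.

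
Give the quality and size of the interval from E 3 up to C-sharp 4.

E to C spans six letter names (E-F-G-A-B-C) — that makes it a sixth of some quality.
Counting semitones, E3→C#4 is 9, which is the major sixth.

major 6th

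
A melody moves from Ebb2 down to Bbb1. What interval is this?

Descending from Ebb2 to Bbb1 is the same interval as ascending Bbb1 to Ebb2.
B to E spans four letter names (B-C-D-E) — that makes it a fourth of some quality.
Bbb1 to Ebb2 is 5 semitones, matching the perfect fourth exactly, so the quality is perfect.

perfect fourth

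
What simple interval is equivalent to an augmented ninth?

augmented 2nd

Each octave removed subtracts seven from the number: 9 − 7 = 2.
That makes an augmented ninth a compound augmented second — an octave plus an augmented second.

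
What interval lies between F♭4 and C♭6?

F to C spans five letter names (F-G-A-B-C), plus an octave, so the interval is some kind of twelfth.
The perfect twelfth spans 19 semitones, and Fb4 to Cb6 is exactly 19 semitones — so this is a perfect twelfth.
(Equivalently, a compound perfect fifth: a perfect fifth plus an octave.)

perfect 12th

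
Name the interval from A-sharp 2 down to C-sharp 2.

Descending from A#2 to C#2 is the same interval as ascending C#2 to A#2.
C to A spans six letter names (C-D-E-F-G-A) — that makes it a sixth of some quality.
C#2 to A#2 is 9 semitones, matching the major sixth exactly, so the quality is major.

major sixth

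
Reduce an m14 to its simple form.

minor 7th

Each octave removed subtracts seven from the number: 14 − 7 = 7.
So a minor fourteenth is an octave plus a minor seventh. The quality is unchanged.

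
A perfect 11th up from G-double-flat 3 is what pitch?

C-double-flat 5

The eleventh's letter: G up four letter names plus an octave → C.
A perfect eleventh is 17 semitones; 17 semitones up from Gbb3 gives Cbb5.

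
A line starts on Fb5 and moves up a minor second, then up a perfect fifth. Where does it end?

Dbb6

A minor second up from Fb5 is Gbb5.
A perfect fifth up from Gbb5 is Dbb6.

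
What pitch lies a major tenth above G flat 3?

B flat 4

The tenth's letter: G up three letter names plus an octave → B.
A major tenth spans 16 semitones, so from Gb3 the target pitch is Bb4.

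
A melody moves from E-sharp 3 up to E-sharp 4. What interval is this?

P8

E to E is the same letter name, plus an octave, so the interval is some kind of octave.
The perfect octave spans 12 semitones, and E#3 to E#4 is exactly 12 semitones — so this is a perfect octave.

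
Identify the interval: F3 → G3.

F to G spans two letter names (F-G): a second.
The major second spans 2 semitones, and F3 to G3 is exactly 2 semitones — so this is a major second.

major second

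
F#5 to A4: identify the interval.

Descending from F#5 to A4 is the same interval as ascending A4 to F#5.
A to F spans six letter names (A-B-C-D-E-F), so the interval is some kind of sixth.
A4 to F#5 is 9 semitones, matching the major sixth exactly, so the quality is major.

major sixth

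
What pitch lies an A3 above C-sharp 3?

Three letter names up from C: E.
An augmented third is 5 semitones; 5 semitones up from C#3 gives E##3.

E-double-sharp 3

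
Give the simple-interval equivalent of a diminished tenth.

Take out an octave (7 from the number): 10 − 7 = 3.
Quality carries through unchanged, so the simple form is a diminished third.

diminished third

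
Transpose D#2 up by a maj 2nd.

E#2

Two letter names up from D: E.
Moving 2 semitones up from D#2 (the size of a major second) reaches E#2.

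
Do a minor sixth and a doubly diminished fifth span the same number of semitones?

8 semitones (minor sixth) vs 5 semitones (doubly diminished fifth): not equal.

No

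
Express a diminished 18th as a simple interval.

d4

Subtracting seven from the interval number removes an octave: 18 − 14 = 4.
So a diminished eighteenth is 2 octaves plus a diminished fourth. The quality is unchanged.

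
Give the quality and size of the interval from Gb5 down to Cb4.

perfect twelfth

Descending from Gb5 to Cb4 is the same interval as ascending Cb4 to Gb5.
C to G spans five letter names (C-D-E-F-G), plus an octave — that makes it a twelfth of some quality.
Cb4 to Gb5 is 19 semitones, matching the perfect twelfth exactly, so the quality is perfect.
(Equivalently, a compound perfect fifth: a perfect fifth plus an octave.)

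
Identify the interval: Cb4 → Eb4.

C to E spans three letter names (C-D-E), so the interval is some kind of third.
Counting semitones, Cb4→Eb4 is 4, which is the major third.

major third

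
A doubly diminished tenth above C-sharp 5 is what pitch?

Three letters up from C (plus an octave) reaches E.
Moving 13 semitones up from C#5 (the size of a doubly diminished tenth) reaches Ebb6.

E-double-flat 6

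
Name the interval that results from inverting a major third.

Inverted interval numbers add to nine, so a third pairs with a sixth (3 + 6 = 9).
The quality also flips — major becomes minor — giving a minor sixth.

m6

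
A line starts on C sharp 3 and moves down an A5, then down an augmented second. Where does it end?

E double-flat 2

Down an augmented fifth from C#3: F2 (8 semitones down).
F2 down an augmented second → Ebb2 (3 semitones).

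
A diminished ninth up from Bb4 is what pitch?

Counting two letter names plus an octave up from B lands on C.
Moving 12 semitones up from Bb4 (the size of a diminished ninth) reaches Cbb6.

Cbb6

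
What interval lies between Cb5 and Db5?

M2

C to D spans two letter names (C-D), so the interval is some kind of second.
Counting semitones, Cb5→Db5 is 2, which is the major second.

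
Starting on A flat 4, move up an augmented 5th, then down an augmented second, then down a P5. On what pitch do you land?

G flat 4

Up an augmented fifth from Ab4: E5 (8 semitones up).
E5 down an augmented second → Db5 (3 semitones).
A perfect fifth down from Db5 is Gb4.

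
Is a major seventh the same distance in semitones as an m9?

A major seventh is 11 semitones but a minor ninth is 13 semitones — different sizes.

No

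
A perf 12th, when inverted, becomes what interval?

First reduce the compound perfect twelfth to its simple form, a perfect fifth.
Interval numbers invert to sum to nine: 5 + 4 = 9, so a fifth inverts to a fourth.
And perfect stays perfect under inversion, so we get a perfect fourth.

perfect 4th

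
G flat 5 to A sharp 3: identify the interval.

Descending from Gb5 to A#3 is the same interval as ascending A#3 to Gb5.
A to G spans seven letter names (A-B-C-D-E-F-G), plus an octave: a fourteenth.
A#3 to Gb5 spans 20 semitones — three semitones narrower than the major fourteenth (23) — giving a doubly diminished fourteenth.
(Equivalently, a compound doubly diminished seventh: a doubly diminished seventh plus an octave.)

dd14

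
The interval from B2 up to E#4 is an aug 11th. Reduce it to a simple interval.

augmented 4th

Take out an octave (7 from the number): 11 − 7 = 4.
Quality carries through unchanged, so the simple form is an augmented fourth.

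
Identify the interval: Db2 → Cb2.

Descending from Db2 to Cb2 is the same interval as ascending Cb2 to Db2.
C to D spans two letter names (C-D): a second.
Counting semitones, Cb2→Db2 is 2, which is the major second.

major second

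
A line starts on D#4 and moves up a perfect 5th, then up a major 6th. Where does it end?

Up a perfect fifth from D#4: A#4 (7 semitones up).
A major sixth up from A#4 is F##5.

F##5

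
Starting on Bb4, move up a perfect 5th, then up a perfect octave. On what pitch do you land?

F6

A perfect fifth up from Bb4 is F5.
A perfect octave up from F5 is F6.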